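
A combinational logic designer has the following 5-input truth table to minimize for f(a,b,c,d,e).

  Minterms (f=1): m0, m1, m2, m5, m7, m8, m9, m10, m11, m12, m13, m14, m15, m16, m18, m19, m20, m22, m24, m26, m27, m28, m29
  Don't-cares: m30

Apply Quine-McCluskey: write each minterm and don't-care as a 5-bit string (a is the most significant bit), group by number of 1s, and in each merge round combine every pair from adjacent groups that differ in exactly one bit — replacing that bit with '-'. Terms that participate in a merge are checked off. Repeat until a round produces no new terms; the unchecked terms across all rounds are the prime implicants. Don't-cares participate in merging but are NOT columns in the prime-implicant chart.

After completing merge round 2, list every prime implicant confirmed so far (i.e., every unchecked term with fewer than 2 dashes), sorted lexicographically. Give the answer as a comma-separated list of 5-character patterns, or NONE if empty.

Round 0: 00000✓ 00001✓ 00010✓ 00101✓ 00111✓ 01000✓ 01001✓ 01010✓ 01011✓ 01100✓ 01101✓ 01110✓ 01111✓ 10000✓ 10010✓ 10011✓ 10100✓ 10110✓ 11000✓ 11010✓ 11011✓ 11100✓ 11101✓ 11110✓
Round 1: -0000✓ -0010✓ -1000✓ -1010✓ -1011✓ -1100✓ -1101✓ -1110✓ 0-000✓ 0-001✓ 0-010✓ 0-101✓ 0-111✓ 00-01✓ 000-0✓ 0000-✓ 001-1✓ 01-00✓ 01-01✓ 01-10✓ 01-11✓ 010-0✓ 010-1✓ 0100-✓ 0101-✓ 011-0✓ 011-1✓ 0110-✓ 0111-✓ 1-000✓ 1-010✓ 1-011✓ 1-100✓ 1-110✓ 10-00✓ 10-10✓ 100-0✓ 1001-✓ 101-0✓ 11-00✓ 11-10✓ 110-0✓ 1101-✓ 111-0✓ 1110-✓
Round 2: --000✓ --010✓ -00-0✓ -1-00✓ -1-10✓ -10-0✓ -101- -11-0✓ -110- 0--01 0-0-0✓ 0-00- 0-1-1 01--0✓ 01--1✓ 01-0-✓ 01-1-✓ 010--✓ 011--✓ 1--00✓ 1--10✓ 1-0-0✓ 1-01- 1-1-0✓ 10--0✓ 11--0✓
Round 3: --0-0 -1--0 01--- 1---0
PIs = {--0-0, -1--0, -101-, -110-, 0--01, 0-00-, 0-1-1, 01---, 1---0, 1-01-}

NONE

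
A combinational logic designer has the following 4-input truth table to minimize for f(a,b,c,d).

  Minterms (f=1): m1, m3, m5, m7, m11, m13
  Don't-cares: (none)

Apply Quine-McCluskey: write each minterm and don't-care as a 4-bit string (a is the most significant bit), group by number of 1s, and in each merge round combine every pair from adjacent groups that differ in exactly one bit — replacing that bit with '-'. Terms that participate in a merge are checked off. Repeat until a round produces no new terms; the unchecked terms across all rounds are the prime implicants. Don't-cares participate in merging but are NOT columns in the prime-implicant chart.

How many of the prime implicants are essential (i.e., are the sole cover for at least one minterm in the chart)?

3

size-2^0 implicants → 0001(✓)  0011(✓)  0101(✓)  0111(✓)  1011(✓)  1101(✓)
size-2^1 implicants → -011  -101  0-01(✓)  0-11(✓)  00-1(✓)  01-1(✓)
size-2^2 implicants → 0--1
Unchecked terms (primes): -011, -101, 0--1
Minterm coverage:
  m1 ⊆ 0--1 [E]
  m3 ⊆ -011,0--1
  m5 ⊆ -101,0--1
  m7 ⊆ 0--1 [E]
  m11 ⊆ -011 [E]
  m13 ⊆ -101 [E]
E = {-011, -101, 0--1}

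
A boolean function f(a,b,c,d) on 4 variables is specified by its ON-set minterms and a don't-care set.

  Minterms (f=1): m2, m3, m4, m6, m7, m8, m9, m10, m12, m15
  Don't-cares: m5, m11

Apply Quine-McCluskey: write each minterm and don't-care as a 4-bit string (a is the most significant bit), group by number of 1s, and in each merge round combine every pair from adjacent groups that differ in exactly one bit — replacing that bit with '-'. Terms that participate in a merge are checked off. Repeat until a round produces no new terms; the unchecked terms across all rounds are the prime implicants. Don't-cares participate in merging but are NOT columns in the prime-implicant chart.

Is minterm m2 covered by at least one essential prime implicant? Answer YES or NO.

Round 0: 0010✓ 0011✓ 0100✓ 0101✓ 0110✓ 0111✓ 1000✓ 1001✓ 1010✓ 1011✓ 1100✓ 1111✓
Round 1: -010✓ -011✓ -100 -111✓ 0-10✓ 0-11✓ 001-✓ 01-0✓ 01-1✓ 010-✓ 011-✓ 1-00 1-11✓ 10-0✓ 10-1✓ 100-✓ 101-✓
Round 2: --11 -01- 0-1- 01-- 10--
PIs = {--11, -01-, -100, 0-1-, 01--, 1-00, 10--}
Coverage chart:
  m2: -01-,0-1-
  m3: --11,-01-,0-1-
  m4: -100,01--
  m6: 0-1-,01--
  m7: --11,0-1-,01--
  m8: 1-00,10--
  m9: 10-- ←essential
  m10: -01-,10--
  m12: -100,1-00
  m15: --11 ←essential
Essential: --11, 10--

NO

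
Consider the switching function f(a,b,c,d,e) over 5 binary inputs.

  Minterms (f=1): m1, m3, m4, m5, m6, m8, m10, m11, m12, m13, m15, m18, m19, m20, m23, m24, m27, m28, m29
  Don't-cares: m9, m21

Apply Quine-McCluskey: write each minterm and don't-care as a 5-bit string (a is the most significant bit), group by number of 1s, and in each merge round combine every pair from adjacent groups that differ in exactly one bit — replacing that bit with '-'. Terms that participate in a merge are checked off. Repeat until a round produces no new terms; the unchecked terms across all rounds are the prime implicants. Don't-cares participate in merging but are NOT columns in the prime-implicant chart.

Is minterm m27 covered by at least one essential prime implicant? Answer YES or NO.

[col 0] 00001*, 00011*, 00100*, 00101*, 00110*, 01000*, 01001*, 01010*, 01011*, 01100*, 01101*, 01111*, 10010*, 10011*, 10100*, 10101*, 10111*, 11000*, 11011*, 11100*, 11101*
[col 1] -0011*, -0100*, -0101*, -1000*, -1011*, -1100*, -1101*, 0-001*, 0-011*, 0-100*, 0-101*, 00-01*, 000-1*, 001-0, 0010-*, 01-00*, 01-01*, 01-11*, 010-0*, 010-1*, 0100-*, 0101-*, 011-1*, 0110-*, 1-011*, 1-100*, 1-101*, 10-11, 1001-, 101-1, 1010-*, 11-00*, 1110-*
[col 2] --011, --100*, --101*, -010-*, -1-00, -110-*, 0--01, 0-0-1, 0-10-*, 01--1, 01-0-, 010--, 1-10-*
[col 3] --10-
Prime implicants: --011, --10-, -1-00, 0--01, 0-0-1, 001-0, 01--1, 01-0-, 010--, 10-11, 1001-, 101-1
PI chart (minterm → PIs covering it):
  1 | 0--01,0-0-1
  3 | --011,0-0-1
  4 | --10-,001-0
  5 | --10-,0--01
  6 | 001-0  (sole → essential)
  8 | -1-00,01-0-,010--
  10 | 010--  (sole → essential)
  11 | --011,0-0-1,01--1,010--
  12 | --10-,-1-00,01-0-
  13 | --10-,0--01,01--1,01-0-
  15 | 01--1  (sole → essential)
  18 | 1001-  (sole → essential)
  19 | --011,10-11,1001-
  20 | --10-  (sole → essential)
  23 | 10-11,101-1
  24 | -1-00  (sole → essential)
  27 | --011  (sole → essential)
  28 | --10-,-1-00
  29 | --10-  (sole → essential)
Essential prime implicants: --011, --10-, -1-00, 001-0, 01--1, 010--, 1001-

YES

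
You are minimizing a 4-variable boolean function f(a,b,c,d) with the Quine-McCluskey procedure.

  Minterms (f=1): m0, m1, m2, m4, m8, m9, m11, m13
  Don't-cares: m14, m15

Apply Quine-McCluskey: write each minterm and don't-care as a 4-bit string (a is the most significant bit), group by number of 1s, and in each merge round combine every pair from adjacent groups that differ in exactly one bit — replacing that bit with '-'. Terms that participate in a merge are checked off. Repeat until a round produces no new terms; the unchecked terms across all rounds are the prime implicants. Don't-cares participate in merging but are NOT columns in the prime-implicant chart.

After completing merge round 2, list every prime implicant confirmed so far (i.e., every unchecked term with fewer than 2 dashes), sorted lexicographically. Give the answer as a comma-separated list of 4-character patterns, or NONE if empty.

0-00, 00-0, 111-

size-2^0 implicants → 0000(✓)  0001(✓)  0010(✓)  0100(✓)  1000(✓)  1001(✓)  1011(✓)  1101(✓)  1110(✓)  1111(✓)
size-2^1 implicants → -000(✓)  -001(✓)  0-00  00-0  000-(✓)  1-01(✓)  1-11(✓)  10-1(✓)  100-(✓)  11-1(✓)  111-
size-2^2 implicants → -00-  1--1
Unchecked terms (primes): -00-, 0-00, 00-0, 1--1, 111-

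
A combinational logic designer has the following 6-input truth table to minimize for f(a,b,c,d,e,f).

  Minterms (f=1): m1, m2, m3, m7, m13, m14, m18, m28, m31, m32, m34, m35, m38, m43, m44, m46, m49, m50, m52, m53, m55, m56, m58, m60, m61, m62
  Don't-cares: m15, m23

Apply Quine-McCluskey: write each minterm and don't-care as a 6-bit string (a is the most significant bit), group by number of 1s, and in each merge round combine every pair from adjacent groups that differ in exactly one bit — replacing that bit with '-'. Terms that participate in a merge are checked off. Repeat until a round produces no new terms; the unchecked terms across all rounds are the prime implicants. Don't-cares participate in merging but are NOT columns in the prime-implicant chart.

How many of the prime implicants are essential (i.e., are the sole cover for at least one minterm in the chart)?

size-2^0 implicants → 000001(✓)  000010(✓)  000011(✓)  000111(✓)  001101(✓)  001110(✓)  001111(✓)  010010(✓)  010111(✓)  011100(✓)  011111(✓)  100000(✓)  100010(✓)  100011(✓)  100110(✓)  101011(✓)  101100(✓)  101110(✓)  110001(✓)  110010(✓)  110100(✓)  110101(✓)  110111(✓)  111000(✓)  111010(✓)  111100(✓)  111101(✓)  111110(✓)
size-2^1 implicants → -00010(✓)  -00011(✓)  -01110  -10010(✓)  -10111  -11100  0-0010(✓)  0-0111(✓)  0-1111(✓)  00-111(✓)  000-11  0000-1  00001-(✓)  0011-1  00111-  01-111(✓)  1-0010(✓)  1-1100(✓)  1-1110(✓)  10-011  10-110  100-10  1000-0  10001-(✓)  1011-0(✓)  11-010  11-100(✓)  11-101(✓)  110-01  1101-1  11010-(✓)  111-00(✓)  111-10(✓)  1110-0(✓)  1111-0(✓)  11110-(✓)
size-2^2 implicants → --0010  -0001-  0--111  1-11-0  11-10-  111--0
Unchecked terms (primes): --0010, -0001-, -01110, -10111, -11100, 0--111, 000-11, 0000-1, 0011-1, 00111-, 1-11-0, 10-011, 10-110, 100-10, 1000-0, 11-010, 11-10-, 110-01, 1101-1, 111--0
Minterm coverage:
  m1 ⊆ 0000-1 [E]
  m2 ⊆ --0010,-0001-
  m3 ⊆ -0001-,000-11,0000-1
  m7 ⊆ 0--111,000-11
  m13 ⊆ 0011-1 [E]
  m14 ⊆ -01110,00111-
  m18 ⊆ --0010 [E]
  m28 ⊆ -11100 [E]
  m31 ⊆ 0--111 [E]
  m32 ⊆ 1000-0 [E]
  m34 ⊆ --0010,-0001-,100-10,1000-0
  m35 ⊆ -0001-,10-011
  m38 ⊆ 10-110,100-10
  m43 ⊆ 10-011 [E]
  m44 ⊆ 1-11-0 [E]
  m46 ⊆ -01110,1-11-0,10-110
  m49 ⊆ 110-01 [E]
  m50 ⊆ --0010,11-010
  m52 ⊆ 11-10- [E]
  m53 ⊆ 11-10-,110-01,1101-1
  m55 ⊆ -10111,1101-1
  m56 ⊆ 111--0 [E]
  m58 ⊆ 11-010,111--0
  m60 ⊆ -11100,1-11-0,11-10-,111--0
  m61 ⊆ 11-10- [E]
  m62 ⊆ 1-11-0,111--0
E = {--0010, -11100, 0--111, 0000-1, 0011-1, 1-11-0, 10-011, 1000-0, 11-10-, 110-01, 111--0}

11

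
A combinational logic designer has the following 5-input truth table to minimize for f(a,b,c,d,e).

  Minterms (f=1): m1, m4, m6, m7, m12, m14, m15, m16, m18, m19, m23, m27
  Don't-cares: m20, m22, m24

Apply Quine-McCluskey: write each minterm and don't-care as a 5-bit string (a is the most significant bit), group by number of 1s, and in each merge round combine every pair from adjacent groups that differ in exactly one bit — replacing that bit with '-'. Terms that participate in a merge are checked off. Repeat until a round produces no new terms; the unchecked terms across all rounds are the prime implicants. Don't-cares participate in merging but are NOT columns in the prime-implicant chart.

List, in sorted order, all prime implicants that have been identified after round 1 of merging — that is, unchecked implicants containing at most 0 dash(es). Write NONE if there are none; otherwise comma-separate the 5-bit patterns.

size-2^0 implicants → 00001  00100(✓)  00110(✓)  00111(✓)  01100(✓)  01110(✓)  01111(✓)  10000(✓)  10010(✓)  10011(✓)  10100(✓)  10110(✓)  10111(✓)  11000(✓)  11011(✓)
size-2^1 implicants → -0100(✓)  -0110(✓)  -0111(✓)  0-100(✓)  0-110(✓)  0-111(✓)  001-0(✓)  0011-(✓)  011-0(✓)  0111-(✓)  1-000  1-011  10-00(✓)  10-10(✓)  10-11(✓)  100-0(✓)  1001-(✓)  101-0(✓)  1011-(✓)
size-2^2 implicants → -01-0  -011-  0-1-0  0-11-  10--0  10-1-
Unchecked terms (primes): -01-0, -011-, 0-1-0, 0-11-, 00001, 1-000, 1-011, 10--0, 10-1-

00001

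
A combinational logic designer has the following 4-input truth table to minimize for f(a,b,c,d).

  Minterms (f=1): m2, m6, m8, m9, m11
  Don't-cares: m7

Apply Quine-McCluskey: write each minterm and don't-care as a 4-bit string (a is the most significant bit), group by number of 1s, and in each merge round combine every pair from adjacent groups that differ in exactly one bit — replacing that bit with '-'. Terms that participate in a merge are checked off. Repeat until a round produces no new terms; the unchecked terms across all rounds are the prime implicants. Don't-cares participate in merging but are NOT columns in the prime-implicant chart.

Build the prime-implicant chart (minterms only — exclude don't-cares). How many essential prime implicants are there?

Round 0: 0010✓ 0110✓ 0111✓ 1000✓ 1001✓ 1011✓
Round 1: 0-10 011- 10-1 100-
PIs = {0-10, 011-, 10-1, 100-}
Coverage chart:
  m2: 0-10 ←essential
  m6: 0-10,011-
  m8: 100- ←essential
  m9: 10-1,100-
  m11: 10-1 ←essential
Essential: 0-10, 10-1, 100-

3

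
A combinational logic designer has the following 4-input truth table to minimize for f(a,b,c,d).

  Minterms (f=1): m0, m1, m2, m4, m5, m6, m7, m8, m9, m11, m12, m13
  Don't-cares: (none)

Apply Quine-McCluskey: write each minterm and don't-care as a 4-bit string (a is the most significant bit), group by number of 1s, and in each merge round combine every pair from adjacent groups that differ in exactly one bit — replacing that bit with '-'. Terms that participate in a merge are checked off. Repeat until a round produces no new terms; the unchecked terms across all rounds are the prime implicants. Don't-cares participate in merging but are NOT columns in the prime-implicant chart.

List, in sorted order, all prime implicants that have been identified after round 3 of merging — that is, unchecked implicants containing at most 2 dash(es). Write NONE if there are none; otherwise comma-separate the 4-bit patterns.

size-2^0 implicants → 0000(✓)  0001(✓)  0010(✓)  0100(✓)  0101(✓)  0110(✓)  0111(✓)  1000(✓)  1001(✓)  1011(✓)  1100(✓)  1101(✓)
size-2^1 implicants → -000(✓)  -001(✓)  -100(✓)  -101(✓)  0-00(✓)  0-01(✓)  0-10(✓)  00-0(✓)  000-(✓)  01-0(✓)  01-1(✓)  010-(✓)  011-(✓)  1-00(✓)  1-01(✓)  10-1  100-(✓)  110-(✓)
size-2^2 implicants → --00(✓)  --01(✓)  -00-(✓)  -10-(✓)  0--0  0-0-(✓)  01--  1-0-(✓)
size-2^3 implicants → --0-
Unchecked terms (primes): --0-, 0--0, 01--, 10-1

0--0, 01--, 10-1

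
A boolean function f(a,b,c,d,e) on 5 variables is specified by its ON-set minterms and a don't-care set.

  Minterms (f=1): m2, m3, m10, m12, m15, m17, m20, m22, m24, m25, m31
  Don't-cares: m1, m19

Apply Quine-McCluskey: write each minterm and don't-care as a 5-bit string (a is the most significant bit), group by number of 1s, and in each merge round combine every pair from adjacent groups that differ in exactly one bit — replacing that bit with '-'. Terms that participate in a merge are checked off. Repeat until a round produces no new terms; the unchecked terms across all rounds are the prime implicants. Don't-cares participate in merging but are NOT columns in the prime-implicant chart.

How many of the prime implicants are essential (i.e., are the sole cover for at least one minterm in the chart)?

Round 0: 00001✓ 00010✓ 00011✓ 01010✓ 01100 01111✓ 10001✓ 10011✓ 10100✓ 10110✓ 11000✓ 11001✓ 11111✓
Round 1: -0001✓ -0011✓ -1111 0-010 000-1✓ 0001- 1-001 100-1✓ 101-0 1100-
Round 2: -00-1
PIs = {-00-1, -1111, 0-010, 0001-, 01100, 1-001, 101-0, 1100-}
Coverage chart:
  m2: 0-010,0001-
  m3: -00-1,0001-
  m10: 0-010 ←essential
  m12: 01100 ←essential
  m15: -1111 ←essential
  m17: -00-1,1-001
  m20: 101-0 ←essential
  m22: 101-0 ←essential
  m24: 1100- ←essential
  m25: 1-001,1100-
  m31: -1111 ←essential
Essential: -1111, 0-010, 01100, 101-0, 1100-

5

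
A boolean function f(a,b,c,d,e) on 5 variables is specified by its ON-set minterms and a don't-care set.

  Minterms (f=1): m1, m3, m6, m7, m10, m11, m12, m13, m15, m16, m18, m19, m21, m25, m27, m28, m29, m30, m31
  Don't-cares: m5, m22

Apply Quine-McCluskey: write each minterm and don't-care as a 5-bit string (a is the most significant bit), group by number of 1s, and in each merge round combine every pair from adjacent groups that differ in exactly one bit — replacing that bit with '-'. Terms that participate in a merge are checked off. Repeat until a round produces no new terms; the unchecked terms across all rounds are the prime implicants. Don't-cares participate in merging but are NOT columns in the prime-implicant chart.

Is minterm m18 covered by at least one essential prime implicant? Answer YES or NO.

Round 0: 00001✓ 00011✓ 00101✓ 00110✓ 00111✓ 01010✓ 01011✓ 01100✓ 01101✓ 01111✓ 10000✓ 10010✓ 10011✓ 10101✓ 10110✓ 11001✓ 11011✓ 11100✓ 11101✓ 11110✓ 11111✓
Round 1: -0011✓ -0101✓ -0110 -1011✓ -1100✓ -1101✓ -1111✓ 0-011✓ 0-101✓ 0-111✓ 00-01✓ 00-11✓ 000-1✓ 001-1✓ 0011- 01-11✓ 0101- 011-1✓ 0110-✓ 1-011✓ 1-101✓ 1-110 10-10 100-0 1001- 11-01✓ 11-11✓ 110-1✓ 111-0✓ 111-1✓ 1110-✓ 1111-✓
Round 2: --011 --101 -1-11 -11-1 -110- 0--11 0-1-1 00--1 11--1 111--
PIs = {--011, --101, -0110, -1-11, -11-1, -110-, 0--11, 0-1-1, 00--1, 0011-, 0101-, 1-110, 10-10, 100-0, 1001-, 11--1, 111--}
Coverage chart:
  m1: 00--1 ←essential
  m3: --011,0--11,00--1
  m6: -0110,0011-
  m7: 0--11,0-1-1,00--1,0011-
  m10: 0101- ←essential
  m11: --011,-1-11,0--11,0101-
  m12: -110- ←essential
  m13: --101,-11-1,-110-,0-1-1
  m15: -1-11,-11-1,0--11,0-1-1
  m16: 100-0 ←essential
  m18: 10-10,100-0,1001-
  m19: --011,1001-
  m21: --101 ←essential
  m25: 11--1 ←essential
  m27: --011,-1-11,11--1
  m28: -110-,111--
  m29: --101,-11-1,-110-,11--1,111--
  m30: 1-110,111--
  m31: -1-11,-11-1,11--1,111--
Essential: --101, -110-, 00--1, 0101-, 100-0, 11--1

YES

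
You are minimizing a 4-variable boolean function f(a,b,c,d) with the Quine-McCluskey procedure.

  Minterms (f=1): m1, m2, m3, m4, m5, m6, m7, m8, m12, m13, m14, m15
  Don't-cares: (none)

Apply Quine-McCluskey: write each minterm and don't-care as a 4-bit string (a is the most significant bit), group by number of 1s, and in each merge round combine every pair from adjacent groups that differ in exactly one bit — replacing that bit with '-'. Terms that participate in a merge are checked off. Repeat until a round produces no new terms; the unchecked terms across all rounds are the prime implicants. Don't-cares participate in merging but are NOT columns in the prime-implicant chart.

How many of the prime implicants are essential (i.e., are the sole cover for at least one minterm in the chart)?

4

[col 0] 0001*, 0010*, 0011*, 0100*, 0101*, 0110*, 0111*, 1000*, 1100*, 1101*, 1110*, 1111*
[col 1] -100*, -101*, -110*, -111*, 0-01*, 0-10*, 0-11*, 00-1*, 001-*, 01-0*, 01-1*, 010-*, 011-*, 1-00, 11-0*, 11-1*, 110-*, 111-*
[col 2] -1-0*, -1-1*, -10-*, -11-*, 0--1, 0-1-, 01--*, 11--*
[col 3] -1--
Prime implicants: -1--, 0--1, 0-1-, 1-00
PI chart (minterm → PIs covering it):
  1 | 0--1  (sole → essential)
  2 | 0-1-  (sole → essential)
  3 | 0--1,0-1-
  4 | -1--  (sole → essential)
  5 | -1--,0--1
  6 | -1--,0-1-
  7 | -1--,0--1,0-1-
  8 | 1-00  (sole → essential)
  12 | -1--,1-00
  13 | -1--  (sole → essential)
  14 | -1--  (sole → essential)
  15 | -1--  (sole → essential)
Essential prime implicants: -1--, 0--1, 0-1-, 1-00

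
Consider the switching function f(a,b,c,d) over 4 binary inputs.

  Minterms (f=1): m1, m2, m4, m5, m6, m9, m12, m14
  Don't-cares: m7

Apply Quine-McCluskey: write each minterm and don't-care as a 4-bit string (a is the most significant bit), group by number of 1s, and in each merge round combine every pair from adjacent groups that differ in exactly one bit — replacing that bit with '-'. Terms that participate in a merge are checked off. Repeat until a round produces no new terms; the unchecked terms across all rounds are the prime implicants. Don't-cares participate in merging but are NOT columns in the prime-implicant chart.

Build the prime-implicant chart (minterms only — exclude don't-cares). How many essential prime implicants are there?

3

size-2^0 implicants → 0001(✓)  0010(✓)  0100(✓)  0101(✓)  0110(✓)  0111(✓)  1001(✓)  1100(✓)  1110(✓)
size-2^1 implicants → -001  -100(✓)  -110(✓)  0-01  0-10  01-0(✓)  01-1(✓)  010-(✓)  011-(✓)  11-0(✓)
size-2^2 implicants → -1-0  01--
Unchecked terms (primes): -001, -1-0, 0-01, 0-10, 01--
Minterm coverage:
  m1 ⊆ -001,0-01
  m2 ⊆ 0-10 [E]
  m4 ⊆ -1-0,01--
  m5 ⊆ 0-01,01--
  m6 ⊆ -1-0,0-10,01--
  m9 ⊆ -001 [E]
  m12 ⊆ -1-0 [E]
  m14 ⊆ -1-0 [E]
E = {-001, -1-0, 0-10}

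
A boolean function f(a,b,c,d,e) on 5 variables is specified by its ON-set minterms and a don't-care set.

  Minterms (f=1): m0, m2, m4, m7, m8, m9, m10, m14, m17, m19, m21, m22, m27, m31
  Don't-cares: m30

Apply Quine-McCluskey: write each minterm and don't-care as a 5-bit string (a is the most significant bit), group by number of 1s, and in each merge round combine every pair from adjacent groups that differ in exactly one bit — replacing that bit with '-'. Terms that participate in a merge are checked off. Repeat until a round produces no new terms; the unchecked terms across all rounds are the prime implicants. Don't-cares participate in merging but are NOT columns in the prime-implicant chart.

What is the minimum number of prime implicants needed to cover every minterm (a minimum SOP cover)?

Round 0: 00000✓ 00010✓ 00100✓ 00111 01000✓ 01001✓ 01010✓ 01110✓ 10001✓ 10011✓ 10101✓ 10110✓ 11011✓ 11110✓ 11111✓
Round 1: -1110 0-000✓ 0-010✓ 00-00 000-0✓ 01-10 010-0✓ 0100- 1-011 1-110 10-01 100-1 11-11 1111-
Round 2: 0-0-0
PIs = {-1110, 0-0-0, 00-00, 00111, 01-10, 0100-, 1-011, 1-110, 10-01, 100-1, 11-11, 1111-}
Coverage chart:
  m0: 0-0-0,00-00
  m2: 0-0-0 ←essential
  m4: 00-00 ←essential
  m7: 00111 ←essential
  m8: 0-0-0,0100-
  m9: 0100- ←essential
  m10: 0-0-0,01-10
  m14: -1110,01-10
  m17: 10-01,100-1
  m19: 1-011,100-1
  m21: 10-01 ←essential
  m22: 1-110 ←essential
  m27: 1-011,11-11
  m31: 11-11,1111-
Essential: 0-0-0, 00-00, 00111, 0100-, 1-110, 10-01
Petrick residual → -1110, 1-011, 11-11
Min cover (9 terms): bcde' + a'c'e' + a'b'd'e' + a'b'cde + a'bc'd' + ac'de + acde' + ab'd'e + abde

9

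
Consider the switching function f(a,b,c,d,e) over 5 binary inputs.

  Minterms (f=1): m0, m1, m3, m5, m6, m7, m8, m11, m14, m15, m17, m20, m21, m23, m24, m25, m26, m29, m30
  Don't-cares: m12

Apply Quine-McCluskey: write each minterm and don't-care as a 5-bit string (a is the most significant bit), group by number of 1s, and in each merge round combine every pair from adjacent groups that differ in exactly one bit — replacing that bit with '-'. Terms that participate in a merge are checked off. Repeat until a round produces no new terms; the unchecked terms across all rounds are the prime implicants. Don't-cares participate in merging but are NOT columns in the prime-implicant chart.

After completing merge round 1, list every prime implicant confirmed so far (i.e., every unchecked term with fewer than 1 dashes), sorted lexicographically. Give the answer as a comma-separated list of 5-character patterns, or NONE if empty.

Round 0: 00000✓ 00001✓ 00011✓ 00101✓ 00110✓ 00111✓ 01000✓ 01011✓ 01100✓ 01110✓ 01111✓ 10001✓ 10100✓ 10101✓ 10111✓ 11000✓ 11001✓ 11010✓ 11101✓ 11110✓
Round 1: -0001✓ -0101✓ -0111✓ -1000 -1110 0-000 0-011✓ 0-110✓ 0-111✓ 00-01✓ 00-11✓ 000-1✓ 0000- 001-1✓ 0011-✓ 01-00 01-11✓ 011-0 0111-✓ 1-001✓ 1-101✓ 10-01✓ 101-1✓ 1010- 11-01✓ 11-10 110-0 1100-
Round 2: -0-01 -01-1 0--11 0-11- 00--1 1--01
PIs = {-0-01, -01-1, -1000, -1110, 0--11, 0-000, 0-11-, 00--1, 0000-, 01-00, 011-0, 1--01, 1010-, 11-10, 110-0, 1100-}

NONE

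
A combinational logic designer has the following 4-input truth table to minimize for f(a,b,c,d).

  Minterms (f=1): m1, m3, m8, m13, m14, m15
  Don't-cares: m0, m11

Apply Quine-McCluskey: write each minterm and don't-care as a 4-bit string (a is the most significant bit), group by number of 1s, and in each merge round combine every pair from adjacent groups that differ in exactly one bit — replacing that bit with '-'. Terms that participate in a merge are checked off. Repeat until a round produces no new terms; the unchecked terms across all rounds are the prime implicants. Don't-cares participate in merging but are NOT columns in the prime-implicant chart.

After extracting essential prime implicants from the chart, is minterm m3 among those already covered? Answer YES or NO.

NO

size-2^0 implicants → 0000(✓)  0001(✓)  0011(✓)  1000(✓)  1011(✓)  1101(✓)  1110(✓)  1111(✓)
size-2^1 implicants → -000  -011  00-1  000-  1-11  11-1  111-
Unchecked terms (primes): -000, -011, 00-1, 000-, 1-11, 11-1, 111-
Minterm coverage:
  m1 ⊆ 00-1,000-
  m3 ⊆ -011,00-1
  m8 ⊆ -000 [E]
  m13 ⊆ 11-1 [E]
  m14 ⊆ 111- [E]
  m15 ⊆ 1-11,11-1,111-
E = {-000, 11-1, 111-}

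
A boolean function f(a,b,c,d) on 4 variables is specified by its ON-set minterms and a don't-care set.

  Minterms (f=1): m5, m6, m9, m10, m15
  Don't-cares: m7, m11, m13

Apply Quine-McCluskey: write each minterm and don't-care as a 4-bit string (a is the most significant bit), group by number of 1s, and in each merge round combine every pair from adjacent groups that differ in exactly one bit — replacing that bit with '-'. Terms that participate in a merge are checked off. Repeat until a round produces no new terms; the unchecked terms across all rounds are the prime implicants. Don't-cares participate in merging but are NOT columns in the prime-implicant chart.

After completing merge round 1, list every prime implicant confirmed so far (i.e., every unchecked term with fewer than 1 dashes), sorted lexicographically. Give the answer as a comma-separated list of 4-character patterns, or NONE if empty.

Round 0: 0101✓ 0110✓ 0111✓ 1001✓ 1010✓ 1011✓ 1101✓ 1111✓
Round 1: -101✓ -111✓ 01-1✓ 011- 1-01✓ 1-11✓ 10-1✓ 101- 11-1✓
Round 2: -1-1 1--1
PIs = {-1-1, 011-, 1--1, 101-}

NONE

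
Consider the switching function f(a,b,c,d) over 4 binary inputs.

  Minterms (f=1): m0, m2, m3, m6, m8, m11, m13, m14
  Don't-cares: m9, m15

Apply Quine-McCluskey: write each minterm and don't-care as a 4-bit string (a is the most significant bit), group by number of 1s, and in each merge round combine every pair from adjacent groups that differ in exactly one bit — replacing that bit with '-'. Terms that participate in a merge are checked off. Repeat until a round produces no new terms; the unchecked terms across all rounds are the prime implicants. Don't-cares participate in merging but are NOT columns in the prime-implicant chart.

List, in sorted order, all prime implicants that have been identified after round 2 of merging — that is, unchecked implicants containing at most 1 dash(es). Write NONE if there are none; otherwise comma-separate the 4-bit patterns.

-000, -011, -110, 0-10, 00-0, 001-, 100-, 111-

[col 0] 0000*, 0010*, 0011*, 0110*, 1000*, 1001*, 1011*, 1101*, 1110*, 1111*
[col 1] -000, -011, -110, 0-10, 00-0, 001-, 1-01*, 1-11*, 10-1*, 100-, 11-1*, 111-
[col 2] 1--1
Prime implicants: -000, -011, -110, 0-10, 00-0, 001-, 1--1, 100-, 111-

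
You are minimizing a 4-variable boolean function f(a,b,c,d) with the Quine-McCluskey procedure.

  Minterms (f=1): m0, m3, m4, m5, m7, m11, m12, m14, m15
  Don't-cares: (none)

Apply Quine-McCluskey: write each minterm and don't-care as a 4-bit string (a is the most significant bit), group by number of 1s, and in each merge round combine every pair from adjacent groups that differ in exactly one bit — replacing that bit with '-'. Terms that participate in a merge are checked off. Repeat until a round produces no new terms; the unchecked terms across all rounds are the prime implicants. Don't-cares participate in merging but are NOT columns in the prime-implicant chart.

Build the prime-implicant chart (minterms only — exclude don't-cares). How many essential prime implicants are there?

size-2^0 implicants → 0000(✓)  0011(✓)  0100(✓)  0101(✓)  0111(✓)  1011(✓)  1100(✓)  1110(✓)  1111(✓)
size-2^1 implicants → -011(✓)  -100  -111(✓)  0-00  0-11(✓)  01-1  010-  1-11(✓)  11-0  111-
size-2^2 implicants → --11
Unchecked terms (primes): --11, -100, 0-00, 01-1, 010-, 11-0, 111-
Minterm coverage:
  m0 ⊆ 0-00 [E]
  m3 ⊆ --11 [E]
  m4 ⊆ -100,0-00,010-
  m5 ⊆ 01-1,010-
  m7 ⊆ --11,01-1
  m11 ⊆ --11 [E]
  m12 ⊆ -100,11-0
  m14 ⊆ 11-0,111-
  m15 ⊆ --11,111-
E = {--11, 0-00}

2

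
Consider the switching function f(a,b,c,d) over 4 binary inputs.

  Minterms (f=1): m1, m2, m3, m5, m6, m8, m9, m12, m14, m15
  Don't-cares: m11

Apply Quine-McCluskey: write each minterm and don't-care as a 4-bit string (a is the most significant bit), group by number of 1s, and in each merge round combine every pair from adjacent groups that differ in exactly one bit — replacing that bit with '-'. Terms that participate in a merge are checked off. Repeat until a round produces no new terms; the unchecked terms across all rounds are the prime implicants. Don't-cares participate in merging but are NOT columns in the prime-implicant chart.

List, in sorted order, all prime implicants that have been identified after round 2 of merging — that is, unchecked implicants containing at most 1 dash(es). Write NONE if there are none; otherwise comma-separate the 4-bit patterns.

-110, 0-01, 0-10, 001-, 1-00, 1-11, 100-, 11-0, 111-

[col 0] 0001*, 0010*, 0011*, 0101*, 0110*, 1000*, 1001*, 1011*, 1100*, 1110*, 1111*
[col 1] -001*, -011*, -110, 0-01, 0-10, 00-1*, 001-, 1-00, 1-11, 10-1*, 100-, 11-0, 111-
[col 2] -0-1
Prime implicants: -0-1, -110, 0-01, 0-10, 001-, 1-00, 1-11, 100-, 11-0, 111-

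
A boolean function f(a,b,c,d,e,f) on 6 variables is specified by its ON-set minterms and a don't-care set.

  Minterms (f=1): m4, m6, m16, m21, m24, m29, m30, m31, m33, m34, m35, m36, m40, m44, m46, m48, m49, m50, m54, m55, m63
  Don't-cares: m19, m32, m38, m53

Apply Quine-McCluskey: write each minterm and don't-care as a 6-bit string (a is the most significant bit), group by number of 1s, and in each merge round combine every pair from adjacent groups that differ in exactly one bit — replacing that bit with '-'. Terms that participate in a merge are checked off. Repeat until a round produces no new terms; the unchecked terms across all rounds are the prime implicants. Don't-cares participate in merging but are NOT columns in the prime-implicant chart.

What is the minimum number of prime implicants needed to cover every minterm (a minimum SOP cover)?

Round 0: 000100✓ 000110✓ 010000✓ 010011 010101✓ 011000✓ 011101✓ 011110✓ 011111✓ 100000✓ 100001✓ 100010✓ 100011✓ 100100✓ 100110✓ 101000✓ 101100✓ 101110✓ 110000✓ 110001✓ 110010✓ 110101✓ 110110✓ 110111✓ 111111✓
Round 1: -00100✓ -00110✓ -10000 -10101 -11111 0001-0✓ 01-000 01-101 0111-1 01111- 1-0000✓ 1-0001✓ 1-0010✓ 1-0110✓ 10-000✓ 10-100✓ 10-110✓ 100-00✓ 100-10✓ 1000-0✓ 1000-1✓ 10000-✓ 10001-✓ 1001-0✓ 101-00✓ 1011-0✓ 11-111 110-01 110-10✓ 1100-0✓ 11000-✓ 1101-1 11011-
Round 2: -001-0 1-0-10 1-00-0 1-000- 10--00 10-1-0 100--0 1000--
PIs = {-001-0, -10000, -10101, -11111, 01-000, 01-101, 010011, 0111-1, 01111-, 1-0-10, 1-00-0, 1-000-, 10--00, 10-1-0, 100--0, 1000--, 11-111, 110-01, 1101-1, 11011-}
Coverage chart:
  m4: -001-0 ←essential
  m6: -001-0 ←essential
  m16: -10000,01-000
  m21: -10101,01-101
  m24: 01-000 ←essential
  m29: 01-101,0111-1
  m30: 01111- ←essential
  m31: -11111,0111-1,01111-
  m33: 1-000-,1000--
  m34: 1-0-10,1-00-0,100--0,1000--
  m35: 1000-- ←essential
  m36: -001-0,10--00,10-1-0,100--0
  m40: 10--00 ←essential
  m44: 10--00,10-1-0
  m46: 10-1-0 ←essential
  m48: -10000,1-00-0,1-000-
  m49: 1-000-,110-01
  m50: 1-0-10,1-00-0
  m54: 1-0-10,11011-
  m55: 11-111,1101-1,11011-
  m63: -11111,11-111
Essential: -001-0, 01-000, 01111-, 10--00, 10-1-0, 1000--
Petrick residual → 01-101, 1-0-10, 1-000-, 11-111
Min cover (10 terms): b'c'df' + a'bd'e'f' + a'bde'f + a'bcde + ac'ef' + ac'd'e' + ab'e'f' + ab'df' + ab'c'd' + abdef

10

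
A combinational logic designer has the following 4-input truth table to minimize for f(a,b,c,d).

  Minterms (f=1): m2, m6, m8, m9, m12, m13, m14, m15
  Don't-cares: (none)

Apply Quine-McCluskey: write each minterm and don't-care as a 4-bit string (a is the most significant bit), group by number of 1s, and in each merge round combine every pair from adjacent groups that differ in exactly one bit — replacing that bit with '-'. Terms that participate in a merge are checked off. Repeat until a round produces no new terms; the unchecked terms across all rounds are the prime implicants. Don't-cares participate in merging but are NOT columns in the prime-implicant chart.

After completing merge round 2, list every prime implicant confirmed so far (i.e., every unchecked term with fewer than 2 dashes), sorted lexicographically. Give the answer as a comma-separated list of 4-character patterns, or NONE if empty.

-110, 0-10

Round 0: 0010✓ 0110✓ 1000✓ 1001✓ 1100✓ 1101✓ 1110✓ 1111✓
Round 1: -110 0-10 1-00✓ 1-01✓ 100-✓ 11-0✓ 11-1✓ 110-✓ 111-✓
Round 2: 1-0- 11--
PIs = {-110, 0-10, 1-0-, 11--}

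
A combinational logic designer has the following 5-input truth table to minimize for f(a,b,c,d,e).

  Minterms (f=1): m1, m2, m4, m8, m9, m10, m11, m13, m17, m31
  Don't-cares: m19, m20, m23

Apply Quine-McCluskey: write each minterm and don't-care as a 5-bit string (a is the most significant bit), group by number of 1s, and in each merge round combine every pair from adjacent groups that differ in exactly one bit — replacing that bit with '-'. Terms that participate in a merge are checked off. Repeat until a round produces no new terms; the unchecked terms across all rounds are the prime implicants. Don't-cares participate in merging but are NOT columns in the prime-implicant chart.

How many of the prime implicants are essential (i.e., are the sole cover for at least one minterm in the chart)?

5

Round 0: 00001✓ 00010✓ 00100✓ 01000✓ 01001✓ 01010✓ 01011✓ 01101✓ 10001✓ 10011✓ 10100✓ 10111✓ 11111✓
Round 1: -0001 -0100 0-001 0-010 01-01 010-0✓ 010-1✓ 0100-✓ 0101-✓ 1-111 10-11 100-1
Round 2: 010--
PIs = {-0001, -0100, 0-001, 0-010, 01-01, 010--, 1-111, 10-11, 100-1}
Coverage chart:
  m1: -0001,0-001
  m2: 0-010 ←essential
  m4: -0100 ←essential
  m8: 010-- ←essential
  m9: 0-001,01-01,010--
  m10: 0-010,010--
  m11: 010-- ←essential
  m13: 01-01 ←essential
  m17: -0001,100-1
  m31: 1-111 ←essential
Essential: -0100, 0-010, 01-01, 010--, 1-111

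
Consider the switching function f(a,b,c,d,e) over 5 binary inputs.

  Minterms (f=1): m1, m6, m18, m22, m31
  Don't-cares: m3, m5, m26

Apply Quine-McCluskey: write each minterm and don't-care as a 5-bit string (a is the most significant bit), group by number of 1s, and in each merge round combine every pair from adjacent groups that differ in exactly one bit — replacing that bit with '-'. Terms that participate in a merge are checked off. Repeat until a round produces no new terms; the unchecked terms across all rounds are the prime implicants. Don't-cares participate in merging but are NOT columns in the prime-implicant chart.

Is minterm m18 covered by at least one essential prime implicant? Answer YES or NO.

[col 0] 00001*, 00011*, 00101*, 00110*, 10010*, 10110*, 11010*, 11111
[col 1] -0110, 00-01, 000-1, 1-010, 10-10
Prime implicants: -0110, 00-01, 000-1, 1-010, 10-10, 11111
PI chart (minterm → PIs covering it):
  1 | 00-01,000-1
  6 | -0110  (sole → essential)
  18 | 1-010,10-10
  22 | -0110,10-10
  31 | 11111  (sole → essential)
Essential prime implicants: -0110, 11111

NO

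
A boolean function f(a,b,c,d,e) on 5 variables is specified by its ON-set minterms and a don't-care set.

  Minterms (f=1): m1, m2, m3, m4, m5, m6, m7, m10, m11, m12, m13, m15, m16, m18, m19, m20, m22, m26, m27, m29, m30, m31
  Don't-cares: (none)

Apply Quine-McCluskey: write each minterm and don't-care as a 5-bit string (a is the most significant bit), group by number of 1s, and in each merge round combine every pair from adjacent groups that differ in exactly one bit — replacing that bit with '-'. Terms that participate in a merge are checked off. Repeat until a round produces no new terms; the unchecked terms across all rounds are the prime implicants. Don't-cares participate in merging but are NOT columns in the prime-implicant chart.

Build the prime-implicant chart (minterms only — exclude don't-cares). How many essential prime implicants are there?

[col 0] 00001*, 00010*, 00011*, 00100*, 00101*, 00110*, 00111*, 01010*, 01011*, 01100*, 01101*, 01111*, 10000*, 10010*, 10011*, 10100*, 10110*, 11010*, 11011*, 11101*, 11110*, 11111*
[col 1] -0010*, -0011*, -0100*, -0110*, -1010*, -1011*, -1101*, -1111*, 0-010*, 0-011*, 0-100*, 0-101*, 0-111*, 00-01*, 00-10*, 00-11*, 000-1*, 0001-*, 001-0*, 001-1*, 0010-*, 0011-*, 01-11*, 0101-*, 011-1*, 0110-*, 1-010*, 1-011*, 1-110*, 10-00*, 10-10*, 100-0*, 1001-*, 101-0*, 11-10*, 11-11*, 1101-*, 111-1*, 1111-*
[col 2] --010*, --011*, -0-10, -001-*, -01-0, -1-11, -101-*, -11-1, 0--11, 0-01-*, 0-1-1, 0-10-, 00--1, 00-1-, 001--, 1--10, 1-01-*, 10--0, 11-1-
[col 3] --01-
Prime implicants: --01-, -0-10, -01-0, -1-11, -11-1, 0--11, 0-1-1, 0-10-, 00--1, 00-1-, 001--, 1--10, 10--0, 11-1-
PI chart (minterm → PIs covering it):
  1 | 00--1  (sole → essential)
  2 | --01-,-0-10,00-1-
  3 | --01-,0--11,00--1,00-1-
  4 | -01-0,0-10-,001--
  5 | 0-1-1,0-10-,00--1,001--
  6 | -0-10,-01-0,00-1-,001--
  7 | 0--11,0-1-1,00--1,00-1-,001--
  10 | --01-  (sole → essential)
  11 | --01-,-1-11,0--11
  12 | 0-10-  (sole → essential)
  13 | -11-1,0-1-1,0-10-
  15 | -1-11,-11-1,0--11,0-1-1
  16 | 10--0  (sole → essential)
  18 | --01-,-0-10,1--10,10--0
  19 | --01-  (sole → essential)
  20 | -01-0,10--0
  22 | -0-10,-01-0,1--10,10--0
  26 | --01-,1--10,11-1-
  27 | --01-,-1-11,11-1-
  29 | -11-1  (sole → essential)
  30 | 1--10,11-1-
  31 | -1-11,-11-1,11-1-
Essential prime implicants: --01-, -11-1, 0-10-, 00--1, 10--0

5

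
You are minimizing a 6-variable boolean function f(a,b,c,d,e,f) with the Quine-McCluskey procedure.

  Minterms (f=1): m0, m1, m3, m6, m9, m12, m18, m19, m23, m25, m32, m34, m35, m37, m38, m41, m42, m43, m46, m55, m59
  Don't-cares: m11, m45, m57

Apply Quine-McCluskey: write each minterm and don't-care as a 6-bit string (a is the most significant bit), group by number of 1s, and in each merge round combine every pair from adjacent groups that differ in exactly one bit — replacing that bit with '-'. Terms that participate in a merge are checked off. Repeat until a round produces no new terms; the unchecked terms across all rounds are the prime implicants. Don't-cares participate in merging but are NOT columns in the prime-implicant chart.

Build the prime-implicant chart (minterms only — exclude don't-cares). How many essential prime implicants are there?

[col 0] 000000*, 000001*, 000011*, 000110*, 001001*, 001011*, 001100, 010010*, 010011*, 010111*, 011001*, 100000*, 100010*, 100011*, 100101*, 100110*, 101001*, 101010*, 101011*, 101101*, 101110*, 110111*, 111001*, 111011*
[col 1] -00000, -00011*, -00110, -01001*, -01011*, -10111, -11001*, 0-0011, 0-1001*, 00-001*, 00-011*, 0000-1*, 00000-, 0010-1*, 010-11, 01001-, 1-1001*, 1-1011*, 10-010*, 10-011*, 10-101, 10-110*, 100-10*, 1000-0, 10001-*, 101-01, 101-10*, 1010-1*, 10101-*, 1110-1*
[col 2] --1001, -0-011, -010-1, 00-0-1, 1-10-1, 10--10, 10-01-
Prime implicants: --1001, -0-011, -00000, -00110, -010-1, -10111, 0-0011, 00-0-1, 00000-, 001100, 010-11, 01001-, 1-10-1, 10--10, 10-01-, 10-101, 1000-0, 101-01
PI chart (minterm → PIs covering it):
  0 | -00000,00000-
  1 | 00-0-1,00000-
  3 | -0-011,0-0011,00-0-1
  6 | -00110  (sole → essential)
  9 | --1001,-010-1,00-0-1
  12 | 001100  (sole → essential)
  18 | 01001-  (sole → essential)
  19 | 0-0011,010-11,01001-
  23 | -10111,010-11
  25 | --1001  (sole → essential)
  32 | -00000,1000-0
  34 | 10--10,10-01-,1000-0
  35 | -0-011,10-01-
  37 | 10-101  (sole → essential)
  38 | -00110,10--10
  41 | --1001,-010-1,1-10-1,101-01
  42 | 10--10,10-01-
  43 | -0-011,-010-1,1-10-1,10-01-
  46 | 10--10  (sole → essential)
  55 | -10111  (sole → essential)
  59 | 1-10-1  (sole → essential)
Essential prime implicants: --1001, -00110, -10111, 001100, 01001-, 1-10-1, 10--10, 10-101

8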